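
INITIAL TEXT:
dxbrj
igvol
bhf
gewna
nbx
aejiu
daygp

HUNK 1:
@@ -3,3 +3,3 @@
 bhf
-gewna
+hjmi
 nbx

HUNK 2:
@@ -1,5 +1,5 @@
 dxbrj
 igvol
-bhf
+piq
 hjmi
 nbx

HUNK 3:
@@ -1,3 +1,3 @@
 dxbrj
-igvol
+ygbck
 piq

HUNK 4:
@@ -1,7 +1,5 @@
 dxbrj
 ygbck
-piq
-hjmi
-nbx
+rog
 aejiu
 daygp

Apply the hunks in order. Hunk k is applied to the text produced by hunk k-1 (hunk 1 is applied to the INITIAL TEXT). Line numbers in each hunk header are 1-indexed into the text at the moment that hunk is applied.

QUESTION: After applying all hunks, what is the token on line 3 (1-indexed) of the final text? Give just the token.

Hunk 1: at line 3 remove [gewna] add [hjmi] -> 7 lines: dxbrj igvol bhf hjmi nbx aejiu daygp
Hunk 2: at line 1 remove [bhf] add [piq] -> 7 lines: dxbrj igvol piq hjmi nbx aejiu daygp
Hunk 3: at line 1 remove [igvol] add [ygbck] -> 7 lines: dxbrj ygbck piq hjmi nbx aejiu daygp
Hunk 4: at line 1 remove [piq,hjmi,nbx] add [rog] -> 5 lines: dxbrj ygbck rog aejiu daygp
Final line 3: rog

Answer: rog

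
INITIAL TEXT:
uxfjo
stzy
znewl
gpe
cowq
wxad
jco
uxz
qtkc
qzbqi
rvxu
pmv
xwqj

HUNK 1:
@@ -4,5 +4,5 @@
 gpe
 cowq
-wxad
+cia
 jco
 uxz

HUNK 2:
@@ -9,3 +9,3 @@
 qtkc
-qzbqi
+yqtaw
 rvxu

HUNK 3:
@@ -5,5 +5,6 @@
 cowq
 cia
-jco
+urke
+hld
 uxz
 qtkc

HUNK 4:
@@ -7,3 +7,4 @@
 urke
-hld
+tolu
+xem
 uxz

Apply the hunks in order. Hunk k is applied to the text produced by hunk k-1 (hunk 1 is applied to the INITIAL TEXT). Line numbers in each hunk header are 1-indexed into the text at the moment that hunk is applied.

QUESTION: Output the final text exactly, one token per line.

Answer: uxfjo
stzy
znewl
gpe
cowq
cia
urke
tolu
xem
uxz
qtkc
yqtaw
rvxu
pmv
xwqj

Derivation:
Hunk 1: at line 4 remove [wxad] add [cia] -> 13 lines: uxfjo stzy znewl gpe cowq cia jco uxz qtkc qzbqi rvxu pmv xwqj
Hunk 2: at line 9 remove [qzbqi] add [yqtaw] -> 13 lines: uxfjo stzy znewl gpe cowq cia jco uxz qtkc yqtaw rvxu pmv xwqj
Hunk 3: at line 5 remove [jco] add [urke,hld] -> 14 lines: uxfjo stzy znewl gpe cowq cia urke hld uxz qtkc yqtaw rvxu pmv xwqj
Hunk 4: at line 7 remove [hld] add [tolu,xem] -> 15 lines: uxfjo stzy znewl gpe cowq cia urke tolu xem uxz qtkc yqtaw rvxu pmv xwqj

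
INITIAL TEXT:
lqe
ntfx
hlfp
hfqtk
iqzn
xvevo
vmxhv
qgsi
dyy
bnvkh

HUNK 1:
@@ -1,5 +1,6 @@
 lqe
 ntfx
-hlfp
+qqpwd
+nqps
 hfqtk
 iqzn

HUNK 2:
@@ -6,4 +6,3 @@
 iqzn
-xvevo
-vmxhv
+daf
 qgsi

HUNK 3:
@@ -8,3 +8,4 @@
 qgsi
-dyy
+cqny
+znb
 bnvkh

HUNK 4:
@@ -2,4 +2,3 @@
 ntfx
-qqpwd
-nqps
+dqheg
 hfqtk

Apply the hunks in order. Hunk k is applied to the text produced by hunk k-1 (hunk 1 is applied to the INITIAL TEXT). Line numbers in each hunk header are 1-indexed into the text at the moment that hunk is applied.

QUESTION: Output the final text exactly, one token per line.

Answer: lqe
ntfx
dqheg
hfqtk
iqzn
daf
qgsi
cqny
znb
bnvkh

Derivation:
Hunk 1: at line 1 remove [hlfp] add [qqpwd,nqps] -> 11 lines: lqe ntfx qqpwd nqps hfqtk iqzn xvevo vmxhv qgsi dyy bnvkh
Hunk 2: at line 6 remove [xvevo,vmxhv] add [daf] -> 10 lines: lqe ntfx qqpwd nqps hfqtk iqzn daf qgsi dyy bnvkh
Hunk 3: at line 8 remove [dyy] add [cqny,znb] -> 11 lines: lqe ntfx qqpwd nqps hfqtk iqzn daf qgsi cqny znb bnvkh
Hunk 4: at line 2 remove [qqpwd,nqps] add [dqheg] -> 10 lines: lqe ntfx dqheg hfqtk iqzn daf qgsi cqny znb bnvkh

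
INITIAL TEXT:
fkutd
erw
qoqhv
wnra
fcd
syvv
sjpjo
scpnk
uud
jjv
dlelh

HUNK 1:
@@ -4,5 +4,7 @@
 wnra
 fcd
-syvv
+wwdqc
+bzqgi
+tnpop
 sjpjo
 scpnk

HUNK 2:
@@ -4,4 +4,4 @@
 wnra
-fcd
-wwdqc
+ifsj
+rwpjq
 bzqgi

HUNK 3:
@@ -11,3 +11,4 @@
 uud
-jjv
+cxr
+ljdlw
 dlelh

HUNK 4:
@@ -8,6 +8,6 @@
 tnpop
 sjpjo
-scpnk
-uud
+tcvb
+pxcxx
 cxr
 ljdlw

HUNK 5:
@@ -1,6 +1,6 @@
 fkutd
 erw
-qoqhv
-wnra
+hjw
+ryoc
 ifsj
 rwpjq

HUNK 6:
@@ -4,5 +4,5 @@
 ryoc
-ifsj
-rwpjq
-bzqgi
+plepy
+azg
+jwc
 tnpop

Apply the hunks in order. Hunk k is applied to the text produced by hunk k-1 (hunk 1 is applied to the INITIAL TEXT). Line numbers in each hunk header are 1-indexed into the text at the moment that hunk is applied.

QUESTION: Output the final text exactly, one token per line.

Answer: fkutd
erw
hjw
ryoc
plepy
azg
jwc
tnpop
sjpjo
tcvb
pxcxx
cxr
ljdlw
dlelh

Derivation:
Hunk 1: at line 4 remove [syvv] add [wwdqc,bzqgi,tnpop] -> 13 lines: fkutd erw qoqhv wnra fcd wwdqc bzqgi tnpop sjpjo scpnk uud jjv dlelh
Hunk 2: at line 4 remove [fcd,wwdqc] add [ifsj,rwpjq] -> 13 lines: fkutd erw qoqhv wnra ifsj rwpjq bzqgi tnpop sjpjo scpnk uud jjv dlelh
Hunk 3: at line 11 remove [jjv] add [cxr,ljdlw] -> 14 lines: fkutd erw qoqhv wnra ifsj rwpjq bzqgi tnpop sjpjo scpnk uud cxr ljdlw dlelh
Hunk 4: at line 8 remove [scpnk,uud] add [tcvb,pxcxx] -> 14 lines: fkutd erw qoqhv wnra ifsj rwpjq bzqgi tnpop sjpjo tcvb pxcxx cxr ljdlw dlelh
Hunk 5: at line 1 remove [qoqhv,wnra] add [hjw,ryoc] -> 14 lines: fkutd erw hjw ryoc ifsj rwpjq bzqgi tnpop sjpjo tcvb pxcxx cxr ljdlw dlelh
Hunk 6: at line 4 remove [ifsj,rwpjq,bzqgi] add [plepy,azg,jwc] -> 14 lines: fkutd erw hjw ryoc plepy azg jwc tnpop sjpjo tcvb pxcxx cxr ljdlw dlelh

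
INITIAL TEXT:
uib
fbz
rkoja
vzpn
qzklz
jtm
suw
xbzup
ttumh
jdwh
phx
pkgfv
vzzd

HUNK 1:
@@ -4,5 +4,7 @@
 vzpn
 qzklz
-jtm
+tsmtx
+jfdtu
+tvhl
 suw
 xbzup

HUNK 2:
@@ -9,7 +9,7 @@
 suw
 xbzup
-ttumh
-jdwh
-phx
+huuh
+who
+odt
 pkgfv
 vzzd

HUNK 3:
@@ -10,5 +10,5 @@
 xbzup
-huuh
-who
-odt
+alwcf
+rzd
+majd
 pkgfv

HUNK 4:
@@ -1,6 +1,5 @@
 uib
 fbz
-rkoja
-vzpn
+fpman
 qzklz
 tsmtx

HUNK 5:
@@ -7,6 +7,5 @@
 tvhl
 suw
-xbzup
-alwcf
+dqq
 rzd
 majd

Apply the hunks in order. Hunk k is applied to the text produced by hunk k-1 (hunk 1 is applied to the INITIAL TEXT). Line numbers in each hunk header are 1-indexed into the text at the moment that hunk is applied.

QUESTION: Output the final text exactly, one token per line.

Answer: uib
fbz
fpman
qzklz
tsmtx
jfdtu
tvhl
suw
dqq
rzd
majd
pkgfv
vzzd

Derivation:
Hunk 1: at line 4 remove [jtm] add [tsmtx,jfdtu,tvhl] -> 15 lines: uib fbz rkoja vzpn qzklz tsmtx jfdtu tvhl suw xbzup ttumh jdwh phx pkgfv vzzd
Hunk 2: at line 9 remove [ttumh,jdwh,phx] add [huuh,who,odt] -> 15 lines: uib fbz rkoja vzpn qzklz tsmtx jfdtu tvhl suw xbzup huuh who odt pkgfv vzzd
Hunk 3: at line 10 remove [huuh,who,odt] add [alwcf,rzd,majd] -> 15 lines: uib fbz rkoja vzpn qzklz tsmtx jfdtu tvhl suw xbzup alwcf rzd majd pkgfv vzzd
Hunk 4: at line 1 remove [rkoja,vzpn] add [fpman] -> 14 lines: uib fbz fpman qzklz tsmtx jfdtu tvhl suw xbzup alwcf rzd majd pkgfv vzzd
Hunk 5: at line 7 remove [xbzup,alwcf] add [dqq] -> 13 lines: uib fbz fpman qzklz tsmtx jfdtu tvhl suw dqq rzd majd pkgfv vzzd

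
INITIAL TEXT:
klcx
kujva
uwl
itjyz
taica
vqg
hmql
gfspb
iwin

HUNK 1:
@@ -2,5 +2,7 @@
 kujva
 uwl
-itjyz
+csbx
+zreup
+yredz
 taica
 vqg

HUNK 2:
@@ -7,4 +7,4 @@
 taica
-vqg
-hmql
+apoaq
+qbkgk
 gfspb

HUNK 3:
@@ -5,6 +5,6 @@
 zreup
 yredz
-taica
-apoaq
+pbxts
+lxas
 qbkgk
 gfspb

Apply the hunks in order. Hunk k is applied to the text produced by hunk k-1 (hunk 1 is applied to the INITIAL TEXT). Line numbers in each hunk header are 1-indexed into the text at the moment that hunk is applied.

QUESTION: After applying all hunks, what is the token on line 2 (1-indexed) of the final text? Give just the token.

Hunk 1: at line 2 remove [itjyz] add [csbx,zreup,yredz] -> 11 lines: klcx kujva uwl csbx zreup yredz taica vqg hmql gfspb iwin
Hunk 2: at line 7 remove [vqg,hmql] add [apoaq,qbkgk] -> 11 lines: klcx kujva uwl csbx zreup yredz taica apoaq qbkgk gfspb iwin
Hunk 3: at line 5 remove [taica,apoaq] add [pbxts,lxas] -> 11 lines: klcx kujva uwl csbx zreup yredz pbxts lxas qbkgk gfspb iwin
Final line 2: kujva

Answer: kujva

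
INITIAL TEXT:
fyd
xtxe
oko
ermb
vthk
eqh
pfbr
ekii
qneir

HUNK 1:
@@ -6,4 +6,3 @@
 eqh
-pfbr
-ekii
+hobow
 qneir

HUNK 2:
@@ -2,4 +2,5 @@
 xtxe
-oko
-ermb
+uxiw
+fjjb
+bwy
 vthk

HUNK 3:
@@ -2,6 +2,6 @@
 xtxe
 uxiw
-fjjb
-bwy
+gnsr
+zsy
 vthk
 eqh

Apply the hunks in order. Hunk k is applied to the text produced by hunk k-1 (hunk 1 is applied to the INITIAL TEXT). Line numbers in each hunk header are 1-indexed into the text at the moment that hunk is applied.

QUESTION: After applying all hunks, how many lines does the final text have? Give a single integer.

Hunk 1: at line 6 remove [pfbr,ekii] add [hobow] -> 8 lines: fyd xtxe oko ermb vthk eqh hobow qneir
Hunk 2: at line 2 remove [oko,ermb] add [uxiw,fjjb,bwy] -> 9 lines: fyd xtxe uxiw fjjb bwy vthk eqh hobow qneir
Hunk 3: at line 2 remove [fjjb,bwy] add [gnsr,zsy] -> 9 lines: fyd xtxe uxiw gnsr zsy vthk eqh hobow qneir
Final line count: 9

Answer: 9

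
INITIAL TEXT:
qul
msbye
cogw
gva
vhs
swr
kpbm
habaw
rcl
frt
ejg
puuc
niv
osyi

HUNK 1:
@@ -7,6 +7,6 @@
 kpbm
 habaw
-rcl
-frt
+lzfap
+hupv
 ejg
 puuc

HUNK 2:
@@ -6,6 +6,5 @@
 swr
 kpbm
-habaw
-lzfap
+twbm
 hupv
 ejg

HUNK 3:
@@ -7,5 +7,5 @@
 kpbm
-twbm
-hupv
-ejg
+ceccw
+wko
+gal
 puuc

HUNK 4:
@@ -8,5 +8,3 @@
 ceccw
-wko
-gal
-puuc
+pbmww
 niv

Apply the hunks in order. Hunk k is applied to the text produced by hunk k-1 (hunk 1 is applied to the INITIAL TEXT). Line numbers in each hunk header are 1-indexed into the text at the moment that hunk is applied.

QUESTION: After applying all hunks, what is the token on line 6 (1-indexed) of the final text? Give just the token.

Answer: swr

Derivation:
Hunk 1: at line 7 remove [rcl,frt] add [lzfap,hupv] -> 14 lines: qul msbye cogw gva vhs swr kpbm habaw lzfap hupv ejg puuc niv osyi
Hunk 2: at line 6 remove [habaw,lzfap] add [twbm] -> 13 lines: qul msbye cogw gva vhs swr kpbm twbm hupv ejg puuc niv osyi
Hunk 3: at line 7 remove [twbm,hupv,ejg] add [ceccw,wko,gal] -> 13 lines: qul msbye cogw gva vhs swr kpbm ceccw wko gal puuc niv osyi
Hunk 4: at line 8 remove [wko,gal,puuc] add [pbmww] -> 11 lines: qul msbye cogw gva vhs swr kpbm ceccw pbmww niv osyi
Final line 6: swr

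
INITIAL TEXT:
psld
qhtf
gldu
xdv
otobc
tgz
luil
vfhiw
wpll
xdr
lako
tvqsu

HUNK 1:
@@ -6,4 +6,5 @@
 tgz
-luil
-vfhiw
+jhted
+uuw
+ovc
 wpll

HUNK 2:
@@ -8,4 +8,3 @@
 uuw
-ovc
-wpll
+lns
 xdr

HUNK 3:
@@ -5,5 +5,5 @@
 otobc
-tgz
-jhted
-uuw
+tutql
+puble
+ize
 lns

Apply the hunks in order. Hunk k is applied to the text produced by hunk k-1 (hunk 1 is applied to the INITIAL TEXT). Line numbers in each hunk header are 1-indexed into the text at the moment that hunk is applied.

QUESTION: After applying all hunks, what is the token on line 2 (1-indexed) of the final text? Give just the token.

Answer: qhtf

Derivation:
Hunk 1: at line 6 remove [luil,vfhiw] add [jhted,uuw,ovc] -> 13 lines: psld qhtf gldu xdv otobc tgz jhted uuw ovc wpll xdr lako tvqsu
Hunk 2: at line 8 remove [ovc,wpll] add [lns] -> 12 lines: psld qhtf gldu xdv otobc tgz jhted uuw lns xdr lako tvqsu
Hunk 3: at line 5 remove [tgz,jhted,uuw] add [tutql,puble,ize] -> 12 lines: psld qhtf gldu xdv otobc tutql puble ize lns xdr lako tvqsu
Final line 2: qhtf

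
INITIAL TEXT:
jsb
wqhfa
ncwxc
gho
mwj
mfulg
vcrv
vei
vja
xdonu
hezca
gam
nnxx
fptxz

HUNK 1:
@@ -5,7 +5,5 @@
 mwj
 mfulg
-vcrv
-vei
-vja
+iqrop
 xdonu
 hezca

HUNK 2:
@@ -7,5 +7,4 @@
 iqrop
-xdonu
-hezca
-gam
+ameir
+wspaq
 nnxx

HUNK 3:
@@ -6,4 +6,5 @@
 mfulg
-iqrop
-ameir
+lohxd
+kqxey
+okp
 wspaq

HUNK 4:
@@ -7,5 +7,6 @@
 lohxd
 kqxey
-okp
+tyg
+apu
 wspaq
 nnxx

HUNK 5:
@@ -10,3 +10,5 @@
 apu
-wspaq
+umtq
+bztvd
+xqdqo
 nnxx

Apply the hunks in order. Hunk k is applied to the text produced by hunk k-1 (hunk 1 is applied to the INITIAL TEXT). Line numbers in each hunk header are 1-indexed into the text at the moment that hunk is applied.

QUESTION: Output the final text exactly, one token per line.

Hunk 1: at line 5 remove [vcrv,vei,vja] add [iqrop] -> 12 lines: jsb wqhfa ncwxc gho mwj mfulg iqrop xdonu hezca gam nnxx fptxz
Hunk 2: at line 7 remove [xdonu,hezca,gam] add [ameir,wspaq] -> 11 lines: jsb wqhfa ncwxc gho mwj mfulg iqrop ameir wspaq nnxx fptxz
Hunk 3: at line 6 remove [iqrop,ameir] add [lohxd,kqxey,okp] -> 12 lines: jsb wqhfa ncwxc gho mwj mfulg lohxd kqxey okp wspaq nnxx fptxz
Hunk 4: at line 7 remove [okp] add [tyg,apu] -> 13 lines: jsb wqhfa ncwxc gho mwj mfulg lohxd kqxey tyg apu wspaq nnxx fptxz
Hunk 5: at line 10 remove [wspaq] add [umtq,bztvd,xqdqo] -> 15 lines: jsb wqhfa ncwxc gho mwj mfulg lohxd kqxey tyg apu umtq bztvd xqdqo nnxx fptxz

Answer: jsb
wqhfa
ncwxc
gho
mwj
mfulg
lohxd
kqxey
tyg
apu
umtq
bztvd
xqdqo
nnxx
fptxz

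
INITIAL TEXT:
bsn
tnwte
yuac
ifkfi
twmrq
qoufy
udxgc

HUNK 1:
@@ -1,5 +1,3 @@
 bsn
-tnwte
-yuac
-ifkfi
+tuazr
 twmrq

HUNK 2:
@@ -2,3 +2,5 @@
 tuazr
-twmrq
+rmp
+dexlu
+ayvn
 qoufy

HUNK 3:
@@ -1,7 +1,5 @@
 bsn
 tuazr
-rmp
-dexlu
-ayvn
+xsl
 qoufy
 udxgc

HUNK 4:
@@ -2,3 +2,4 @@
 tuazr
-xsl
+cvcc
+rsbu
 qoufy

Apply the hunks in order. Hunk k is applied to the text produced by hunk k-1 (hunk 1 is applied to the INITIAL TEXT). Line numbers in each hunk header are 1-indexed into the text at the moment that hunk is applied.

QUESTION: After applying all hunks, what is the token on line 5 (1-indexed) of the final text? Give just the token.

Answer: qoufy

Derivation:
Hunk 1: at line 1 remove [tnwte,yuac,ifkfi] add [tuazr] -> 5 lines: bsn tuazr twmrq qoufy udxgc
Hunk 2: at line 2 remove [twmrq] add [rmp,dexlu,ayvn] -> 7 lines: bsn tuazr rmp dexlu ayvn qoufy udxgc
Hunk 3: at line 1 remove [rmp,dexlu,ayvn] add [xsl] -> 5 lines: bsn tuazr xsl qoufy udxgc
Hunk 4: at line 2 remove [xsl] add [cvcc,rsbu] -> 6 lines: bsn tuazr cvcc rsbu qoufy udxgc
Final line 5: qoufy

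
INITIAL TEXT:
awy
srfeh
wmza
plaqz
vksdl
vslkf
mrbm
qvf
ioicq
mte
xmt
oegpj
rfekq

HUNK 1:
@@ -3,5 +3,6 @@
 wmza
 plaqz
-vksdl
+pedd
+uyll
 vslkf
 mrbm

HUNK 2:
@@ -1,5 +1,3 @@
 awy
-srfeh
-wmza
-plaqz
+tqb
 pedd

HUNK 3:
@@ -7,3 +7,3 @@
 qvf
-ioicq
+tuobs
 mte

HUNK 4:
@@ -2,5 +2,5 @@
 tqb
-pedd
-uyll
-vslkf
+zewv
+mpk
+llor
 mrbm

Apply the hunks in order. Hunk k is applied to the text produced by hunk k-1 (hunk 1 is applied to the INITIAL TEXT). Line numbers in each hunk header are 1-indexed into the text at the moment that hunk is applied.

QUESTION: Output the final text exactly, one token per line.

Answer: awy
tqb
zewv
mpk
llor
mrbm
qvf
tuobs
mte
xmt
oegpj
rfekq

Derivation:
Hunk 1: at line 3 remove [vksdl] add [pedd,uyll] -> 14 lines: awy srfeh wmza plaqz pedd uyll vslkf mrbm qvf ioicq mte xmt oegpj rfekq
Hunk 2: at line 1 remove [srfeh,wmza,plaqz] add [tqb] -> 12 lines: awy tqb pedd uyll vslkf mrbm qvf ioicq mte xmt oegpj rfekq
Hunk 3: at line 7 remove [ioicq] add [tuobs] -> 12 lines: awy tqb pedd uyll vslkf mrbm qvf tuobs mte xmt oegpj rfekq
Hunk 4: at line 2 remove [pedd,uyll,vslkf] add [zewv,mpk,llor] -> 12 lines: awy tqb zewv mpk llor mrbm qvf tuobs mte xmt oegpj rfekq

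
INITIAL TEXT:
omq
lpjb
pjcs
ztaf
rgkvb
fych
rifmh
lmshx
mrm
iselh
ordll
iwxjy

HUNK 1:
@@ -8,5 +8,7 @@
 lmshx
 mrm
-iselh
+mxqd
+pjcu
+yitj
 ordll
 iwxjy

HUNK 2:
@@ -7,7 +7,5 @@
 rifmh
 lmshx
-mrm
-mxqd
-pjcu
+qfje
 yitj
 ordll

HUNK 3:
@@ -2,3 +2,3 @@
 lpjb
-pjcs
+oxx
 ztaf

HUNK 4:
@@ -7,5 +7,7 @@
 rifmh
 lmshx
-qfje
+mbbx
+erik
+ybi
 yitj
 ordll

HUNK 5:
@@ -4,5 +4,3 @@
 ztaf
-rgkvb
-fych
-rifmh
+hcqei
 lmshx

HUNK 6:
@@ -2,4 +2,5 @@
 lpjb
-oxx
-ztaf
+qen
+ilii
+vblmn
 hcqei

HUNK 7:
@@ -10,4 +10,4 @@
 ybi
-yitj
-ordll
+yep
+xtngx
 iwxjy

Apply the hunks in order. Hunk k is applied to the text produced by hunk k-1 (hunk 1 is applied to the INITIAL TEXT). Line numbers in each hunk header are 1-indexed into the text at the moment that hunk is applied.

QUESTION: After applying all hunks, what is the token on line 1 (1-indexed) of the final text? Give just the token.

Answer: omq

Derivation:
Hunk 1: at line 8 remove [iselh] add [mxqd,pjcu,yitj] -> 14 lines: omq lpjb pjcs ztaf rgkvb fych rifmh lmshx mrm mxqd pjcu yitj ordll iwxjy
Hunk 2: at line 7 remove [mrm,mxqd,pjcu] add [qfje] -> 12 lines: omq lpjb pjcs ztaf rgkvb fych rifmh lmshx qfje yitj ordll iwxjy
Hunk 3: at line 2 remove [pjcs] add [oxx] -> 12 lines: omq lpjb oxx ztaf rgkvb fych rifmh lmshx qfje yitj ordll iwxjy
Hunk 4: at line 7 remove [qfje] add [mbbx,erik,ybi] -> 14 lines: omq lpjb oxx ztaf rgkvb fych rifmh lmshx mbbx erik ybi yitj ordll iwxjy
Hunk 5: at line 4 remove [rgkvb,fych,rifmh] add [hcqei] -> 12 lines: omq lpjb oxx ztaf hcqei lmshx mbbx erik ybi yitj ordll iwxjy
Hunk 6: at line 2 remove [oxx,ztaf] add [qen,ilii,vblmn] -> 13 lines: omq lpjb qen ilii vblmn hcqei lmshx mbbx erik ybi yitj ordll iwxjy
Hunk 7: at line 10 remove [yitj,ordll] add [yep,xtngx] -> 13 lines: omq lpjb qen ilii vblmn hcqei lmshx mbbx erik ybi yep xtngx iwxjy
Final line 1: omq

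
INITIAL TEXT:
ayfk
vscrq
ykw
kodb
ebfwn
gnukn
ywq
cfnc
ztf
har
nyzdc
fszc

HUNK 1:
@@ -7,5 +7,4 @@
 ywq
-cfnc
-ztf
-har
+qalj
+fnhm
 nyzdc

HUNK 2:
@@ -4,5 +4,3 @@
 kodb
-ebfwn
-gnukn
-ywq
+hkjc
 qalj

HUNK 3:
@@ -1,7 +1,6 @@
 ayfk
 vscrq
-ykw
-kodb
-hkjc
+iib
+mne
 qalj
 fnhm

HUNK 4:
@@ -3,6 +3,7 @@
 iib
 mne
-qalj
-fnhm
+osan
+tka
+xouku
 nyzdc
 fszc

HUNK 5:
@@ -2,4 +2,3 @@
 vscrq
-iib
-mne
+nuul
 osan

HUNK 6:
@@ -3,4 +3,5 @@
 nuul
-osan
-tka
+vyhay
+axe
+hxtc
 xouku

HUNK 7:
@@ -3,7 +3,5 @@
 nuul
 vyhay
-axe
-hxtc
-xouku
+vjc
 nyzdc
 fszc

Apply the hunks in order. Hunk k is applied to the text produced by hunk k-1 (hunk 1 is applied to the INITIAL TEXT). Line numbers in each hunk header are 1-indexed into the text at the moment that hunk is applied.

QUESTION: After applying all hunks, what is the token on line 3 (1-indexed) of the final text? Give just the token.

Answer: nuul

Derivation:
Hunk 1: at line 7 remove [cfnc,ztf,har] add [qalj,fnhm] -> 11 lines: ayfk vscrq ykw kodb ebfwn gnukn ywq qalj fnhm nyzdc fszc
Hunk 2: at line 4 remove [ebfwn,gnukn,ywq] add [hkjc] -> 9 lines: ayfk vscrq ykw kodb hkjc qalj fnhm nyzdc fszc
Hunk 3: at line 1 remove [ykw,kodb,hkjc] add [iib,mne] -> 8 lines: ayfk vscrq iib mne qalj fnhm nyzdc fszc
Hunk 4: at line 3 remove [qalj,fnhm] add [osan,tka,xouku] -> 9 lines: ayfk vscrq iib mne osan tka xouku nyzdc fszc
Hunk 5: at line 2 remove [iib,mne] add [nuul] -> 8 lines: ayfk vscrq nuul osan tka xouku nyzdc fszc
Hunk 6: at line 3 remove [osan,tka] add [vyhay,axe,hxtc] -> 9 lines: ayfk vscrq nuul vyhay axe hxtc xouku nyzdc fszc
Hunk 7: at line 3 remove [axe,hxtc,xouku] add [vjc] -> 7 lines: ayfk vscrq nuul vyhay vjc nyzdc fszc
Final line 3: nuul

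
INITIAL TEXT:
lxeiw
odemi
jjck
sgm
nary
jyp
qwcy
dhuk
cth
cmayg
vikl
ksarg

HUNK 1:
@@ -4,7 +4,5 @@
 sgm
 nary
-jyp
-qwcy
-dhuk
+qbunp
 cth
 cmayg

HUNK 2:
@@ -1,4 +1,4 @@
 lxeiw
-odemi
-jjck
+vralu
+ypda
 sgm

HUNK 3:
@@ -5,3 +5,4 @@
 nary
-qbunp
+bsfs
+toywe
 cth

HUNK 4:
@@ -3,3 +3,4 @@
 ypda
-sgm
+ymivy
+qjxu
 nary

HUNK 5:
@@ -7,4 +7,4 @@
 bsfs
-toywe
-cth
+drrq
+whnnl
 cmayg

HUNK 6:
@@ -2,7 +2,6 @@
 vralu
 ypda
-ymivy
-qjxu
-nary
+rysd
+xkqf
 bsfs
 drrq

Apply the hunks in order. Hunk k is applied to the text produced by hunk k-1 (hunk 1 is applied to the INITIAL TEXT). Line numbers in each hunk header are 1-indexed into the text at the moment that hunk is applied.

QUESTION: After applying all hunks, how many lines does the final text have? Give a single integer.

Hunk 1: at line 4 remove [jyp,qwcy,dhuk] add [qbunp] -> 10 lines: lxeiw odemi jjck sgm nary qbunp cth cmayg vikl ksarg
Hunk 2: at line 1 remove [odemi,jjck] add [vralu,ypda] -> 10 lines: lxeiw vralu ypda sgm nary qbunp cth cmayg vikl ksarg
Hunk 3: at line 5 remove [qbunp] add [bsfs,toywe] -> 11 lines: lxeiw vralu ypda sgm nary bsfs toywe cth cmayg vikl ksarg
Hunk 4: at line 3 remove [sgm] add [ymivy,qjxu] -> 12 lines: lxeiw vralu ypda ymivy qjxu nary bsfs toywe cth cmayg vikl ksarg
Hunk 5: at line 7 remove [toywe,cth] add [drrq,whnnl] -> 12 lines: lxeiw vralu ypda ymivy qjxu nary bsfs drrq whnnl cmayg vikl ksarg
Hunk 6: at line 2 remove [ymivy,qjxu,nary] add [rysd,xkqf] -> 11 lines: lxeiw vralu ypda rysd xkqf bsfs drrq whnnl cmayg vikl ksarg
Final line count: 11

Answer: 11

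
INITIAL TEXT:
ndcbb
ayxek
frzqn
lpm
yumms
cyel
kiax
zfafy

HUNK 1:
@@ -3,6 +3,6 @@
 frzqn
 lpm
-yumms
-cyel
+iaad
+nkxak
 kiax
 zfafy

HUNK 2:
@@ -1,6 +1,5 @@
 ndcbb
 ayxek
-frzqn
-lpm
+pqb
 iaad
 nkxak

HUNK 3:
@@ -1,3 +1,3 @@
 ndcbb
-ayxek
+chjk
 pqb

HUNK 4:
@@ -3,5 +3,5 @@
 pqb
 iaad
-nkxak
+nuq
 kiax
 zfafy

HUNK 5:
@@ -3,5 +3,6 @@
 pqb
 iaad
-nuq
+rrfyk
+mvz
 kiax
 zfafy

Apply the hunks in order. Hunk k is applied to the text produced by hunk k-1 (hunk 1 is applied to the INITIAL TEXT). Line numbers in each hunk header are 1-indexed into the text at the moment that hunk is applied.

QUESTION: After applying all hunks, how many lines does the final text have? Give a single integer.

Hunk 1: at line 3 remove [yumms,cyel] add [iaad,nkxak] -> 8 lines: ndcbb ayxek frzqn lpm iaad nkxak kiax zfafy
Hunk 2: at line 1 remove [frzqn,lpm] add [pqb] -> 7 lines: ndcbb ayxek pqb iaad nkxak kiax zfafy
Hunk 3: at line 1 remove [ayxek] add [chjk] -> 7 lines: ndcbb chjk pqb iaad nkxak kiax zfafy
Hunk 4: at line 3 remove [nkxak] add [nuq] -> 7 lines: ndcbb chjk pqb iaad nuq kiax zfafy
Hunk 5: at line 3 remove [nuq] add [rrfyk,mvz] -> 8 lines: ndcbb chjk pqb iaad rrfyk mvz kiax zfafy
Final line count: 8

Answer: 8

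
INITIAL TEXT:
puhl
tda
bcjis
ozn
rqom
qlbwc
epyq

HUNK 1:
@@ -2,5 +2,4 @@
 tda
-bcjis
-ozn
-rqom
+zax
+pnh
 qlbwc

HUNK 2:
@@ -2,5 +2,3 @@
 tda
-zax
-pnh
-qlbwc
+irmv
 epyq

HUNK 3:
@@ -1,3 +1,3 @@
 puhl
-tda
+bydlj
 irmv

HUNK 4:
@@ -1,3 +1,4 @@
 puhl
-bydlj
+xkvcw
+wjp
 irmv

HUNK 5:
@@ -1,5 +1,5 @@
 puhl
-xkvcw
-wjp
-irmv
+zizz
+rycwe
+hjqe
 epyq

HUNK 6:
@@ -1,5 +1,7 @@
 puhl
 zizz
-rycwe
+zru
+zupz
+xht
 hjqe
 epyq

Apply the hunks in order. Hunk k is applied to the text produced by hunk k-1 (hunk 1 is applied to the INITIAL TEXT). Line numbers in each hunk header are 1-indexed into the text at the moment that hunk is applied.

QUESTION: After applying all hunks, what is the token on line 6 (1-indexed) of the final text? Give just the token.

Hunk 1: at line 2 remove [bcjis,ozn,rqom] add [zax,pnh] -> 6 lines: puhl tda zax pnh qlbwc epyq
Hunk 2: at line 2 remove [zax,pnh,qlbwc] add [irmv] -> 4 lines: puhl tda irmv epyq
Hunk 3: at line 1 remove [tda] add [bydlj] -> 4 lines: puhl bydlj irmv epyq
Hunk 4: at line 1 remove [bydlj] add [xkvcw,wjp] -> 5 lines: puhl xkvcw wjp irmv epyq
Hunk 5: at line 1 remove [xkvcw,wjp,irmv] add [zizz,rycwe,hjqe] -> 5 lines: puhl zizz rycwe hjqe epyq
Hunk 6: at line 1 remove [rycwe] add [zru,zupz,xht] -> 7 lines: puhl zizz zru zupz xht hjqe epyq
Final line 6: hjqe

Answer: hjqe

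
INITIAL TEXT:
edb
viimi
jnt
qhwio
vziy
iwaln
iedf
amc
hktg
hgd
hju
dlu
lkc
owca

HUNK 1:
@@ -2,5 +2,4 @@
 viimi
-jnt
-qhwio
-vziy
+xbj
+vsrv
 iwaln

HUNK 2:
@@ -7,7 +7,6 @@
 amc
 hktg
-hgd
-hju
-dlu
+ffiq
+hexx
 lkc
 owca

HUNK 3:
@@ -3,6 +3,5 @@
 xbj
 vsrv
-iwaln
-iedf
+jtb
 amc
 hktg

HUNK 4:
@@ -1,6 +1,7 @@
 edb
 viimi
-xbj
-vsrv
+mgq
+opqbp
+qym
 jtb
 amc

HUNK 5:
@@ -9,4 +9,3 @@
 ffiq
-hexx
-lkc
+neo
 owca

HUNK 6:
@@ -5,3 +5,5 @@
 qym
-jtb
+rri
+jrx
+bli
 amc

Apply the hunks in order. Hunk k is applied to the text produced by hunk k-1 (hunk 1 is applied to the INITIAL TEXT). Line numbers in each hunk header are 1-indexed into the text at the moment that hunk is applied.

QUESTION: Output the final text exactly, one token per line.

Answer: edb
viimi
mgq
opqbp
qym
rri
jrx
bli
amc
hktg
ffiq
neo
owca

Derivation:
Hunk 1: at line 2 remove [jnt,qhwio,vziy] add [xbj,vsrv] -> 13 lines: edb viimi xbj vsrv iwaln iedf amc hktg hgd hju dlu lkc owca
Hunk 2: at line 7 remove [hgd,hju,dlu] add [ffiq,hexx] -> 12 lines: edb viimi xbj vsrv iwaln iedf amc hktg ffiq hexx lkc owca
Hunk 3: at line 3 remove [iwaln,iedf] add [jtb] -> 11 lines: edb viimi xbj vsrv jtb amc hktg ffiq hexx lkc owca
Hunk 4: at line 1 remove [xbj,vsrv] add [mgq,opqbp,qym] -> 12 lines: edb viimi mgq opqbp qym jtb amc hktg ffiq hexx lkc owca
Hunk 5: at line 9 remove [hexx,lkc] add [neo] -> 11 lines: edb viimi mgq opqbp qym jtb amc hktg ffiq neo owca
Hunk 6: at line 5 remove [jtb] add [rri,jrx,bli] -> 13 lines: edb viimi mgq opqbp qym rri jrx bli amc hktg ffiq neo owca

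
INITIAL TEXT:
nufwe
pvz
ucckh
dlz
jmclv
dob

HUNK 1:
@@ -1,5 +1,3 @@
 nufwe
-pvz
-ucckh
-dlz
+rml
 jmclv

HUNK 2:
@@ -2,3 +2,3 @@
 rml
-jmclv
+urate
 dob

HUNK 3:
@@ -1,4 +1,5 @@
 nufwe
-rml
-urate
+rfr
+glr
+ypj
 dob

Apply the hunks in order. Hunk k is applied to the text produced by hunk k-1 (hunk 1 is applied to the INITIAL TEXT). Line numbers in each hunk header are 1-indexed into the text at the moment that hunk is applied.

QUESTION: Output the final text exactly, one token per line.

Answer: nufwe
rfr
glr
ypj
dob

Derivation:
Hunk 1: at line 1 remove [pvz,ucckh,dlz] add [rml] -> 4 lines: nufwe rml jmclv dob
Hunk 2: at line 2 remove [jmclv] add [urate] -> 4 lines: nufwe rml urate dob
Hunk 3: at line 1 remove [rml,urate] add [rfr,glr,ypj] -> 5 lines: nufwe rfr glr ypj dob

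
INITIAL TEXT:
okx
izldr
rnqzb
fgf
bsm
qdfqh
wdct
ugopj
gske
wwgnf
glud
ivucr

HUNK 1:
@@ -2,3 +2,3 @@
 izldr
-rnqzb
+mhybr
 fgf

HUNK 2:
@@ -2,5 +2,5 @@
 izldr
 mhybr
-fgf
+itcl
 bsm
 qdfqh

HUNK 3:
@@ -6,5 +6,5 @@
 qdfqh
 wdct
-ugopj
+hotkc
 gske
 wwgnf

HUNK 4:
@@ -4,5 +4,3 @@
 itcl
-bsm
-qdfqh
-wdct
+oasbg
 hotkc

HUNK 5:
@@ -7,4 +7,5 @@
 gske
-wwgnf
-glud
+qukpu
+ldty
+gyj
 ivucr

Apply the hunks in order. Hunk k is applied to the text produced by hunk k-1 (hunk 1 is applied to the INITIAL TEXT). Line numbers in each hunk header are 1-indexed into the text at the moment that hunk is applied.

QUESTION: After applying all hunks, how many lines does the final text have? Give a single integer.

Answer: 11

Derivation:
Hunk 1: at line 2 remove [rnqzb] add [mhybr] -> 12 lines: okx izldr mhybr fgf bsm qdfqh wdct ugopj gske wwgnf glud ivucr
Hunk 2: at line 2 remove [fgf] add [itcl] -> 12 lines: okx izldr mhybr itcl bsm qdfqh wdct ugopj gske wwgnf glud ivucr
Hunk 3: at line 6 remove [ugopj] add [hotkc] -> 12 lines: okx izldr mhybr itcl bsm qdfqh wdct hotkc gske wwgnf glud ivucr
Hunk 4: at line 4 remove [bsm,qdfqh,wdct] add [oasbg] -> 10 lines: okx izldr mhybr itcl oasbg hotkc gske wwgnf glud ivucr
Hunk 5: at line 7 remove [wwgnf,glud] add [qukpu,ldty,gyj] -> 11 lines: okx izldr mhybr itcl oasbg hotkc gske qukpu ldty gyj ivucr
Final line count: 11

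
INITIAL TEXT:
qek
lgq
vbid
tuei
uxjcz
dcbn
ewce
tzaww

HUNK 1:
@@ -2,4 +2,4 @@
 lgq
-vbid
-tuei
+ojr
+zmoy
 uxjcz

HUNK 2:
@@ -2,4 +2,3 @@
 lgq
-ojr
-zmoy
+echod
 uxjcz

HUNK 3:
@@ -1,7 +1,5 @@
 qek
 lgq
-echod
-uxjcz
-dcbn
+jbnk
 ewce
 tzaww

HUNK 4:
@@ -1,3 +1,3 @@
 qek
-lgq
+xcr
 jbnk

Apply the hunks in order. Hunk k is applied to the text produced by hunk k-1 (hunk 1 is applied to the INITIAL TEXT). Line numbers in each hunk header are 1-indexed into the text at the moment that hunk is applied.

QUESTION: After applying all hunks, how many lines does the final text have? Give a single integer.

Answer: 5

Derivation:
Hunk 1: at line 2 remove [vbid,tuei] add [ojr,zmoy] -> 8 lines: qek lgq ojr zmoy uxjcz dcbn ewce tzaww
Hunk 2: at line 2 remove [ojr,zmoy] add [echod] -> 7 lines: qek lgq echod uxjcz dcbn ewce tzaww
Hunk 3: at line 1 remove [echod,uxjcz,dcbn] add [jbnk] -> 5 lines: qek lgq jbnk ewce tzaww
Hunk 4: at line 1 remove [lgq] add [xcr] -> 5 lines: qek xcr jbnk ewce tzaww
Final line count: 5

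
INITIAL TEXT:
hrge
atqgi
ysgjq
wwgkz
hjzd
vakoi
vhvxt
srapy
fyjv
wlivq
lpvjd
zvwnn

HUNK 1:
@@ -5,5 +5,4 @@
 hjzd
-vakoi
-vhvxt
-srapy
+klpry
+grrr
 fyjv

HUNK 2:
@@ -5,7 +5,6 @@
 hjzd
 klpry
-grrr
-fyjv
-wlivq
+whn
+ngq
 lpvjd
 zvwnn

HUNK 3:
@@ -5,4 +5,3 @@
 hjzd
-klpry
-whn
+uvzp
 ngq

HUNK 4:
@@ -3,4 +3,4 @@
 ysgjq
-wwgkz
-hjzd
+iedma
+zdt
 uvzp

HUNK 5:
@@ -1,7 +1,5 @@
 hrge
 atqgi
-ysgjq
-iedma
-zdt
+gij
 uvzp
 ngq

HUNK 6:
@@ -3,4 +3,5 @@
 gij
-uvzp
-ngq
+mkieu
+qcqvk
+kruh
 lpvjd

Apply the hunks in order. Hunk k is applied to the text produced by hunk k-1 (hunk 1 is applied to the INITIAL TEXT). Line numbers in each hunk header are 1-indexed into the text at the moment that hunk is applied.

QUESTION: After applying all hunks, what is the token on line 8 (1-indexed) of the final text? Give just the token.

Answer: zvwnn

Derivation:
Hunk 1: at line 5 remove [vakoi,vhvxt,srapy] add [klpry,grrr] -> 11 lines: hrge atqgi ysgjq wwgkz hjzd klpry grrr fyjv wlivq lpvjd zvwnn
Hunk 2: at line 5 remove [grrr,fyjv,wlivq] add [whn,ngq] -> 10 lines: hrge atqgi ysgjq wwgkz hjzd klpry whn ngq lpvjd zvwnn
Hunk 3: at line 5 remove [klpry,whn] add [uvzp] -> 9 lines: hrge atqgi ysgjq wwgkz hjzd uvzp ngq lpvjd zvwnn
Hunk 4: at line 3 remove [wwgkz,hjzd] add [iedma,zdt] -> 9 lines: hrge atqgi ysgjq iedma zdt uvzp ngq lpvjd zvwnn
Hunk 5: at line 1 remove [ysgjq,iedma,zdt] add [gij] -> 7 lines: hrge atqgi gij uvzp ngq lpvjd zvwnn
Hunk 6: at line 3 remove [uvzp,ngq] add [mkieu,qcqvk,kruh] -> 8 lines: hrge atqgi gij mkieu qcqvk kruh lpvjd zvwnn
Final line 8: zvwnn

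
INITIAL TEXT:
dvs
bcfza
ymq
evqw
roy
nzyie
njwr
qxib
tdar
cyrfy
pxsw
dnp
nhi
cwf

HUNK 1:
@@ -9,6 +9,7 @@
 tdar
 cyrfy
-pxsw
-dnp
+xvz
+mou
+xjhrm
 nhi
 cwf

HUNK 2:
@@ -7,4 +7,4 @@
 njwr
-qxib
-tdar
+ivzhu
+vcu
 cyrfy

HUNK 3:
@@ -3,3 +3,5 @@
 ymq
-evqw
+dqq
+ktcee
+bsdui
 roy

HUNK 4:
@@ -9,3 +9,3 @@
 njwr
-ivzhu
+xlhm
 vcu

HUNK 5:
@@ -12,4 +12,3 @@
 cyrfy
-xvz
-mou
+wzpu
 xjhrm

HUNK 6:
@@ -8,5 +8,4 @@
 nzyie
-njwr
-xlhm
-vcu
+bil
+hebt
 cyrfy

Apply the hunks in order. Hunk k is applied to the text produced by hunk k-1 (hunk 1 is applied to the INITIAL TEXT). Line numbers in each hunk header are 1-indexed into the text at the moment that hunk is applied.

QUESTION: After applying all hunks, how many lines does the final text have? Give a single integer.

Answer: 15

Derivation:
Hunk 1: at line 9 remove [pxsw,dnp] add [xvz,mou,xjhrm] -> 15 lines: dvs bcfza ymq evqw roy nzyie njwr qxib tdar cyrfy xvz mou xjhrm nhi cwf
Hunk 2: at line 7 remove [qxib,tdar] add [ivzhu,vcu] -> 15 lines: dvs bcfza ymq evqw roy nzyie njwr ivzhu vcu cyrfy xvz mou xjhrm nhi cwf
Hunk 3: at line 3 remove [evqw] add [dqq,ktcee,bsdui] -> 17 lines: dvs bcfza ymq dqq ktcee bsdui roy nzyie njwr ivzhu vcu cyrfy xvz mou xjhrm nhi cwf
Hunk 4: at line 9 remove [ivzhu] add [xlhm] -> 17 lines: dvs bcfza ymq dqq ktcee bsdui roy nzyie njwr xlhm vcu cyrfy xvz mou xjhrm nhi cwf
Hunk 5: at line 12 remove [xvz,mou] add [wzpu] -> 16 lines: dvs bcfza ymq dqq ktcee bsdui roy nzyie njwr xlhm vcu cyrfy wzpu xjhrm nhi cwf
Hunk 6: at line 8 remove [njwr,xlhm,vcu] add [bil,hebt] -> 15 lines: dvs bcfza ymq dqq ktcee bsdui roy nzyie bil hebt cyrfy wzpu xjhrm nhi cwf
Final line count: 15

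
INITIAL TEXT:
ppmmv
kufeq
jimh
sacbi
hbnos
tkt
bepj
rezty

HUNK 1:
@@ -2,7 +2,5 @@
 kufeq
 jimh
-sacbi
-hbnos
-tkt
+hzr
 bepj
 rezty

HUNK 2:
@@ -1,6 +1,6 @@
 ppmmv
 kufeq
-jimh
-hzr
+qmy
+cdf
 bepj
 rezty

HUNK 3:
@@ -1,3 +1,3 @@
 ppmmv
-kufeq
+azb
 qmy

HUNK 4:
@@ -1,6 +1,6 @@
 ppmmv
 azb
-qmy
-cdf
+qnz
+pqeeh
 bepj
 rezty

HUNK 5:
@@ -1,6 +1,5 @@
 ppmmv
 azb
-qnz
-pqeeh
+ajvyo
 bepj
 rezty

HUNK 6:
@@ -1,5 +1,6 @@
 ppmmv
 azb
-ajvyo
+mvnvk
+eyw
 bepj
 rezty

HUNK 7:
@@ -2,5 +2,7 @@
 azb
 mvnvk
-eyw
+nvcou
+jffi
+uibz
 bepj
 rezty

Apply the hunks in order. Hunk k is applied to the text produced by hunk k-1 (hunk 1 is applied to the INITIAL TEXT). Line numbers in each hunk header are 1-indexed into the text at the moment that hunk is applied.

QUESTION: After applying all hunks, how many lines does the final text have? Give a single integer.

Hunk 1: at line 2 remove [sacbi,hbnos,tkt] add [hzr] -> 6 lines: ppmmv kufeq jimh hzr bepj rezty
Hunk 2: at line 1 remove [jimh,hzr] add [qmy,cdf] -> 6 lines: ppmmv kufeq qmy cdf bepj rezty
Hunk 3: at line 1 remove [kufeq] add [azb] -> 6 lines: ppmmv azb qmy cdf bepj rezty
Hunk 4: at line 1 remove [qmy,cdf] add [qnz,pqeeh] -> 6 lines: ppmmv azb qnz pqeeh bepj rezty
Hunk 5: at line 1 remove [qnz,pqeeh] add [ajvyo] -> 5 lines: ppmmv azb ajvyo bepj rezty
Hunk 6: at line 1 remove [ajvyo] add [mvnvk,eyw] -> 6 lines: ppmmv azb mvnvk eyw bepj rezty
Hunk 7: at line 2 remove [eyw] add [nvcou,jffi,uibz] -> 8 lines: ppmmv azb mvnvk nvcou jffi uibz bepj rezty
Final line count: 8

Answer: 8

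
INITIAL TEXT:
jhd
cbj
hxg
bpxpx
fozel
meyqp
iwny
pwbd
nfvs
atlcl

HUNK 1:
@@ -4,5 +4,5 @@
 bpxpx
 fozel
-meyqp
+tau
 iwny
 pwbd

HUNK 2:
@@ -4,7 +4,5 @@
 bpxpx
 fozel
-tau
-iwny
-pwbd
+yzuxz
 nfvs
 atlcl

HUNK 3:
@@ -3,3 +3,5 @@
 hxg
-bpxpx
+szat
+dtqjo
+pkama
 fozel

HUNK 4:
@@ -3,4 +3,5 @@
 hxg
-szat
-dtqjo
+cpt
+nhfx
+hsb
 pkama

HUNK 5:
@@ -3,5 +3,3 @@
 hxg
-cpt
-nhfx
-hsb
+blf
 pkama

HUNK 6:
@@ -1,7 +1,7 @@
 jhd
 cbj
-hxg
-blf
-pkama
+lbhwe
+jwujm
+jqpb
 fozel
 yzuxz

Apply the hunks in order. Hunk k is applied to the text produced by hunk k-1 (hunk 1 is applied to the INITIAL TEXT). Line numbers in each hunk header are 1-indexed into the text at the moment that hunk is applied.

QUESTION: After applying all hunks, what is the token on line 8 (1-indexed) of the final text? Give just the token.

Answer: nfvs

Derivation:
Hunk 1: at line 4 remove [meyqp] add [tau] -> 10 lines: jhd cbj hxg bpxpx fozel tau iwny pwbd nfvs atlcl
Hunk 2: at line 4 remove [tau,iwny,pwbd] add [yzuxz] -> 8 lines: jhd cbj hxg bpxpx fozel yzuxz nfvs atlcl
Hunk 3: at line 3 remove [bpxpx] add [szat,dtqjo,pkama] -> 10 lines: jhd cbj hxg szat dtqjo pkama fozel yzuxz nfvs atlcl
Hunk 4: at line 3 remove [szat,dtqjo] add [cpt,nhfx,hsb] -> 11 lines: jhd cbj hxg cpt nhfx hsb pkama fozel yzuxz nfvs atlcl
Hunk 5: at line 3 remove [cpt,nhfx,hsb] add [blf] -> 9 lines: jhd cbj hxg blf pkama fozel yzuxz nfvs atlcl
Hunk 6: at line 1 remove [hxg,blf,pkama] add [lbhwe,jwujm,jqpb] -> 9 lines: jhd cbj lbhwe jwujm jqpb fozel yzuxz nfvs atlcl
Final line 8: nfvs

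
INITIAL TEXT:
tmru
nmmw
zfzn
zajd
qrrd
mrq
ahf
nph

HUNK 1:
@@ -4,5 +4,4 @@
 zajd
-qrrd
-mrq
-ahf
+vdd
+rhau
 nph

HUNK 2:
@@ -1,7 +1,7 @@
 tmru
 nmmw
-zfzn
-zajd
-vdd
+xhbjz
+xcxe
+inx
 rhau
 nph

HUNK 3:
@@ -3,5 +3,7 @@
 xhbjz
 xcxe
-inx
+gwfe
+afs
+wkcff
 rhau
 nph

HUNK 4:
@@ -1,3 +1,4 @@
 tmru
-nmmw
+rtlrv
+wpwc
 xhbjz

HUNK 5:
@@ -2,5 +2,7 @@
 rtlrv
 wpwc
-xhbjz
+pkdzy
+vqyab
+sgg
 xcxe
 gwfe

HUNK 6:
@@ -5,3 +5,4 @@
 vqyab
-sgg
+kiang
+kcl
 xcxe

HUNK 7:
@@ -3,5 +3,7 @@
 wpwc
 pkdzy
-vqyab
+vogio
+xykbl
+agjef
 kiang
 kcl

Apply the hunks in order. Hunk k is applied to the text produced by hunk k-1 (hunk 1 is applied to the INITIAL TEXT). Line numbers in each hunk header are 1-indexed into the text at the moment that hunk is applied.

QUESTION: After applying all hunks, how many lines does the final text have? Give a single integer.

Hunk 1: at line 4 remove [qrrd,mrq,ahf] add [vdd,rhau] -> 7 lines: tmru nmmw zfzn zajd vdd rhau nph
Hunk 2: at line 1 remove [zfzn,zajd,vdd] add [xhbjz,xcxe,inx] -> 7 lines: tmru nmmw xhbjz xcxe inx rhau nph
Hunk 3: at line 3 remove [inx] add [gwfe,afs,wkcff] -> 9 lines: tmru nmmw xhbjz xcxe gwfe afs wkcff rhau nph
Hunk 4: at line 1 remove [nmmw] add [rtlrv,wpwc] -> 10 lines: tmru rtlrv wpwc xhbjz xcxe gwfe afs wkcff rhau nph
Hunk 5: at line 2 remove [xhbjz] add [pkdzy,vqyab,sgg] -> 12 lines: tmru rtlrv wpwc pkdzy vqyab sgg xcxe gwfe afs wkcff rhau nph
Hunk 6: at line 5 remove [sgg] add [kiang,kcl] -> 13 lines: tmru rtlrv wpwc pkdzy vqyab kiang kcl xcxe gwfe afs wkcff rhau nph
Hunk 7: at line 3 remove [vqyab] add [vogio,xykbl,agjef] -> 15 lines: tmru rtlrv wpwc pkdzy vogio xykbl agjef kiang kcl xcxe gwfe afs wkcff rhau nph
Final line count: 15

Answer: 15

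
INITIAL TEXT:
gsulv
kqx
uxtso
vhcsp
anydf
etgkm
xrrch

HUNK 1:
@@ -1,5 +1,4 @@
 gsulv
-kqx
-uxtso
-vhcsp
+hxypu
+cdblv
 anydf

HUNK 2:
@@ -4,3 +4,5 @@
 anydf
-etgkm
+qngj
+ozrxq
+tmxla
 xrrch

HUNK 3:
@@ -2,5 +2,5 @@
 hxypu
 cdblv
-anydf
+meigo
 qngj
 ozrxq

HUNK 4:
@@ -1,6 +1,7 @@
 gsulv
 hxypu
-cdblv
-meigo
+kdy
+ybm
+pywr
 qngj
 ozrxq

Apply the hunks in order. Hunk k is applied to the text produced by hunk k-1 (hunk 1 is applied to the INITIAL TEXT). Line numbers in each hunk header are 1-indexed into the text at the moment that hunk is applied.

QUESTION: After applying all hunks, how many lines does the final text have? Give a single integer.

Hunk 1: at line 1 remove [kqx,uxtso,vhcsp] add [hxypu,cdblv] -> 6 lines: gsulv hxypu cdblv anydf etgkm xrrch
Hunk 2: at line 4 remove [etgkm] add [qngj,ozrxq,tmxla] -> 8 lines: gsulv hxypu cdblv anydf qngj ozrxq tmxla xrrch
Hunk 3: at line 2 remove [anydf] add [meigo] -> 8 lines: gsulv hxypu cdblv meigo qngj ozrxq tmxla xrrch
Hunk 4: at line 1 remove [cdblv,meigo] add [kdy,ybm,pywr] -> 9 lines: gsulv hxypu kdy ybm pywr qngj ozrxq tmxla xrrch
Final line count: 9

Answer: 9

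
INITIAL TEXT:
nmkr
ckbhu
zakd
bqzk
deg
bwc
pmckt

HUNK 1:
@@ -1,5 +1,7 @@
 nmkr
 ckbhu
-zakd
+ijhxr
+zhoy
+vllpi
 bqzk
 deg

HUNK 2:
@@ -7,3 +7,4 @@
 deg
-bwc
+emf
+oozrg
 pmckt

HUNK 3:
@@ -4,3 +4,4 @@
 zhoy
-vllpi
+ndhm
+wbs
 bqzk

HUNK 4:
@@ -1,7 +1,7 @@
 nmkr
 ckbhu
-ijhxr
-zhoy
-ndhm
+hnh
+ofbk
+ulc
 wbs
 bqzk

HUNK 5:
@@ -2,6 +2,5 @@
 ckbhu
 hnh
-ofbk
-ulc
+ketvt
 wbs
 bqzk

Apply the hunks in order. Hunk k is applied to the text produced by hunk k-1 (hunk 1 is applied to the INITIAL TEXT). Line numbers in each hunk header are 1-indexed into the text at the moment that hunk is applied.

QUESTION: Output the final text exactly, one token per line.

Answer: nmkr
ckbhu
hnh
ketvt
wbs
bqzk
deg
emf
oozrg
pmckt

Derivation:
Hunk 1: at line 1 remove [zakd] add [ijhxr,zhoy,vllpi] -> 9 lines: nmkr ckbhu ijhxr zhoy vllpi bqzk deg bwc pmckt
Hunk 2: at line 7 remove [bwc] add [emf,oozrg] -> 10 lines: nmkr ckbhu ijhxr zhoy vllpi bqzk deg emf oozrg pmckt
Hunk 3: at line 4 remove [vllpi] add [ndhm,wbs] -> 11 lines: nmkr ckbhu ijhxr zhoy ndhm wbs bqzk deg emf oozrg pmckt
Hunk 4: at line 1 remove [ijhxr,zhoy,ndhm] add [hnh,ofbk,ulc] -> 11 lines: nmkr ckbhu hnh ofbk ulc wbs bqzk deg emf oozrg pmckt
Hunk 5: at line 2 remove [ofbk,ulc] add [ketvt] -> 10 lines: nmkr ckbhu hnh ketvt wbs bqzk deg emf oozrg pmckt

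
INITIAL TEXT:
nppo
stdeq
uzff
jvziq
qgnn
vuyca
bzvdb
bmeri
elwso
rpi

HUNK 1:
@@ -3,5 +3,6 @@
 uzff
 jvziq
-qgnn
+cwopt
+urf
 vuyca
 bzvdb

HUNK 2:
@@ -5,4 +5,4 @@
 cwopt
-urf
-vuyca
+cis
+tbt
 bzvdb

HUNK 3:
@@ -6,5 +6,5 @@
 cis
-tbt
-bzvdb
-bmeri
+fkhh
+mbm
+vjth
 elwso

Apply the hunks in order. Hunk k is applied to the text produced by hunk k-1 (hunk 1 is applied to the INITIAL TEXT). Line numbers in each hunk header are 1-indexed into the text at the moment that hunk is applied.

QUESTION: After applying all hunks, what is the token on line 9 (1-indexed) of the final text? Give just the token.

Hunk 1: at line 3 remove [qgnn] add [cwopt,urf] -> 11 lines: nppo stdeq uzff jvziq cwopt urf vuyca bzvdb bmeri elwso rpi
Hunk 2: at line 5 remove [urf,vuyca] add [cis,tbt] -> 11 lines: nppo stdeq uzff jvziq cwopt cis tbt bzvdb bmeri elwso rpi
Hunk 3: at line 6 remove [tbt,bzvdb,bmeri] add [fkhh,mbm,vjth] -> 11 lines: nppo stdeq uzff jvziq cwopt cis fkhh mbm vjth elwso rpi
Final line 9: vjth

Answer: vjth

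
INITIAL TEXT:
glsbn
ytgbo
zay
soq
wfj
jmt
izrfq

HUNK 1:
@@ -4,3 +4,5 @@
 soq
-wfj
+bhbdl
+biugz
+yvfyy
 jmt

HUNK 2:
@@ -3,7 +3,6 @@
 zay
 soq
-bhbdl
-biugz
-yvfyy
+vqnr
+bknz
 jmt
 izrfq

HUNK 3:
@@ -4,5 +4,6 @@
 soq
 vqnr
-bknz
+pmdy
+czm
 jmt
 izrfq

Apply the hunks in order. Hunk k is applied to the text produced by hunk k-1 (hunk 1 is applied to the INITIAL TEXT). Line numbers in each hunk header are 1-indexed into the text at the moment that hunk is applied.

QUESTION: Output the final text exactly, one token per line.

Answer: glsbn
ytgbo
zay
soq
vqnr
pmdy
czm
jmt
izrfq

Derivation:
Hunk 1: at line 4 remove [wfj] add [bhbdl,biugz,yvfyy] -> 9 lines: glsbn ytgbo zay soq bhbdl biugz yvfyy jmt izrfq
Hunk 2: at line 3 remove [bhbdl,biugz,yvfyy] add [vqnr,bknz] -> 8 lines: glsbn ytgbo zay soq vqnr bknz jmt izrfq
Hunk 3: at line 4 remove [bknz] add [pmdy,czm] -> 9 lines: glsbn ytgbo zay soq vqnr pmdy czm jmt izrfq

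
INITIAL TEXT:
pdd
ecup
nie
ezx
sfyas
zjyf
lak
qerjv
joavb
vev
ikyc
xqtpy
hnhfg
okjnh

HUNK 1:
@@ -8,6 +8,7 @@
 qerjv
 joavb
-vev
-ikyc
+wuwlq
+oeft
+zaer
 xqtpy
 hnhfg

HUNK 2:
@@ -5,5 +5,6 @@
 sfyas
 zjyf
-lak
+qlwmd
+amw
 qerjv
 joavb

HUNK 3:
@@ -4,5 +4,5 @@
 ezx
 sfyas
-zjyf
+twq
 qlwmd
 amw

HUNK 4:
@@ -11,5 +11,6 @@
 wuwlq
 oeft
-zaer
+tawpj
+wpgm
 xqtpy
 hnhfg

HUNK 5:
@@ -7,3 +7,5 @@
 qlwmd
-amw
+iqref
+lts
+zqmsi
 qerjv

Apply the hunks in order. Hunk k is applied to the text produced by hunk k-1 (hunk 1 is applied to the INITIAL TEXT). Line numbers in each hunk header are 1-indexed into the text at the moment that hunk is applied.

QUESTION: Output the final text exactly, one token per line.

Answer: pdd
ecup
nie
ezx
sfyas
twq
qlwmd
iqref
lts
zqmsi
qerjv
joavb
wuwlq
oeft
tawpj
wpgm
xqtpy
hnhfg
okjnh

Derivation:
Hunk 1: at line 8 remove [vev,ikyc] add [wuwlq,oeft,zaer] -> 15 lines: pdd ecup nie ezx sfyas zjyf lak qerjv joavb wuwlq oeft zaer xqtpy hnhfg okjnh
Hunk 2: at line 5 remove [lak] add [qlwmd,amw] -> 16 lines: pdd ecup nie ezx sfyas zjyf qlwmd amw qerjv joavb wuwlq oeft zaer xqtpy hnhfg okjnh
Hunk 3: at line 4 remove [zjyf] add [twq] -> 16 lines: pdd ecup nie ezx sfyas twq qlwmd amw qerjv joavb wuwlq oeft zaer xqtpy hnhfg okjnh
Hunk 4: at line 11 remove [zaer] add [tawpj,wpgm] -> 17 lines: pdd ecup nie ezx sfyas twq qlwmd amw qerjv joavb wuwlq oeft tawpj wpgm xqtpy hnhfg okjnh
Hunk 5: at line 7 remove [amw] add [iqref,lts,zqmsi] -> 19 lines: pdd ecup nie ezx sfyas twq qlwmd iqref lts zqmsi qerjv joavb wuwlq oeft tawpj wpgm xqtpy hnhfg okjnh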